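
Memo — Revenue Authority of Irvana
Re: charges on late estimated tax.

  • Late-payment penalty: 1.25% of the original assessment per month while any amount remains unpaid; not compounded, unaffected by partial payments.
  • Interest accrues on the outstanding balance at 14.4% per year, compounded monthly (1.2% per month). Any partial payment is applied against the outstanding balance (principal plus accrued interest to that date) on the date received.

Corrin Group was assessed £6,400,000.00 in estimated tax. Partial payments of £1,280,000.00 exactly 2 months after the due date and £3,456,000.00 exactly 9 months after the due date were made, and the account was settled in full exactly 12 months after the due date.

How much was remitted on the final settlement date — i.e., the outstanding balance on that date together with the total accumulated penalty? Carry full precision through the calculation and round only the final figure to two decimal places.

£3,320,845.16

Balance at month 2: £6,400,000.0000 × (1 + 0.012)^2 = £6,554,521.6000
After £1,280,000.00 payment: £6,554,521.6000 − £1,280,000.00 = £5,274,521.6000
Balance at month 9: £5,274,521.6000 × (1 + 0.012)^7 = £5,733,854.4265…
After £3,456,000.00 payment: £5,733,854.4265… − £3,456,000.00 = £2,277,854.4265…
Balance at month 12: £2,277,854.4265… × (1 + 0.012)^3 = £2,360,845.1551…
Penalty: 12 × 1.25% × £6,400,000.00 = £960,000.00
Final settlement = outstanding balance + penalty = £2,360,845.1551… + £960,000.00 = £3,320,845.16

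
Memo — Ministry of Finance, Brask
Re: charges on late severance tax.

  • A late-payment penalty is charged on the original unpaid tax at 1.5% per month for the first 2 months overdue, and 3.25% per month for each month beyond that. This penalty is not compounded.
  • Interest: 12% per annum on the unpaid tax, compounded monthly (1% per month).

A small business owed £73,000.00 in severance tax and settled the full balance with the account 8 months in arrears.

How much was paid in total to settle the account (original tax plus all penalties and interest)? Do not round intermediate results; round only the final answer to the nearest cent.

Penalty, months 1–2: 2 × 1.5% × £73,000.00 = £2,190.00
Penalty, months 3–8: 6 × 3.25% × £73,000.00 = £14,235.00
Interest: £73,000.00 × ((1 + 0.01)^8 − 1) = £73,000.00 × 0.0828567… = £6,048.5395…
Total = £73,000.00 + £16,425.0000 + £6,048.5395… = £95,473.54

£95,473.54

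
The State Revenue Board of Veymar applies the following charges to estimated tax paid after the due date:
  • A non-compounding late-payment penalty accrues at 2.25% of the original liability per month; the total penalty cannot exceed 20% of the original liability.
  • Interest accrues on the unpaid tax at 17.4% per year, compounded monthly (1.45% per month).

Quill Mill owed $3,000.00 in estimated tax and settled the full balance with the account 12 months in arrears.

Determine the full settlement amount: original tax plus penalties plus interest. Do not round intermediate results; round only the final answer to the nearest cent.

$4,165.71

Penalty (uncapped): 12 × 2.25% × $3,000.00 = $810.00; cap = 20% × $3,000.00 = $600.00 → penalty = $600.00
Interest: $3,000.00 × ((1 + 0.0145)^12 − 1) = $3,000.00 × 0.1885696… = $565.7088…
Total = $3,000.00 + $600.0000 + $565.7088… = $4,165.71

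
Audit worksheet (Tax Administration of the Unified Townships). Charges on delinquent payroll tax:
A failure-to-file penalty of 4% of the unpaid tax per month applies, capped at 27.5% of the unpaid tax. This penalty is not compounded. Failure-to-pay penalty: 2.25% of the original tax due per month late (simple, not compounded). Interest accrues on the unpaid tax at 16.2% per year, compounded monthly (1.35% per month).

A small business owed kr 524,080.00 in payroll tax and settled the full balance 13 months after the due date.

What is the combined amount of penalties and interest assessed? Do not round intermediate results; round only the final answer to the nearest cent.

Failure-to-file: 13 × 4% × kr 524,080.00 = kr 272,521.60, capped at 27.5% × kr 524,080.00 = kr 144,122.00
Failure-to-pay penalty: 13 × 2.25% × kr 524,080.00 = kr 153,293.40
Interest: kr 524,080.00 × ((1 + 0.0135)^13 − 1) = kr 524,080.00 × 0.1904435… = kr 99,807.6314…
Penalties + interest = kr 297,415.4000 + kr 99,807.6314… = kr 397,223.03

kr 397,223.03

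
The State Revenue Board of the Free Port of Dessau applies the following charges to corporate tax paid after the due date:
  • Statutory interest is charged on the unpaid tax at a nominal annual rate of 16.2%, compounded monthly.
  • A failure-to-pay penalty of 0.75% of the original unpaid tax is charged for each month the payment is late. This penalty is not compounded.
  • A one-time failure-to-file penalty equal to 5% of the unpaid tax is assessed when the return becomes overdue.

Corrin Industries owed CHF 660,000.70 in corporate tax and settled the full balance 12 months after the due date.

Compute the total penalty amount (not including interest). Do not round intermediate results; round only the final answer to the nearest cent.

Failure-to-file penalty: 5% × CHF 660,000.70 = CHF 33,000.04…
Failure-to-pay penalty = 0.75% × CHF 660,000.70 × 12 mo = CHF 59,400.06…
Total penalty = CHF 33,000.04… + CHF 59,400.06… = CHF 92,400.10

CHF 92,400.10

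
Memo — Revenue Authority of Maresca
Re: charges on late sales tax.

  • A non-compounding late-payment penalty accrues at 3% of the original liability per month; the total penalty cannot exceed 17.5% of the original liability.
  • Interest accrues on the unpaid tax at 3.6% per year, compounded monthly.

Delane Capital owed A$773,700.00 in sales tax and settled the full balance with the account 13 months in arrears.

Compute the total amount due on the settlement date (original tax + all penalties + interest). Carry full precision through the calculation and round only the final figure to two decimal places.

A$939,820.96

Penalty (uncapped): 13 × 3% × A$773,700.00 = A$301,743.00; cap = 17.5% × A$773,700.00 = A$135,397.50 → penalty = A$135,397.50
Interest (3.6%/yr ÷ 12 = 0.3%/month): A$773,700.00 × ((1 + 0.003)^13 − 1) = A$30,723.4570…
Total = A$773,700.00 + A$135,397.5000 + A$30,723.4570… = A$939,820.96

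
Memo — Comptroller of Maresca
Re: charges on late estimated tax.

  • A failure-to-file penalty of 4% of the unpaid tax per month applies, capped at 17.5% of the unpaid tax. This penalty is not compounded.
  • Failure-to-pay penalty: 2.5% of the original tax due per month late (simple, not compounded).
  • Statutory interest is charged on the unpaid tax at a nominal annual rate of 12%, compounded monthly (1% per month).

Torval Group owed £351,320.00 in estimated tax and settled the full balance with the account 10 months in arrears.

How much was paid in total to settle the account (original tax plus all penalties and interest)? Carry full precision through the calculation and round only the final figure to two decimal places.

£537,386.85

Failure-to-file: 10 × 4% × £351,320.00 = £140,528.00, capped at 17.5% × £351,320.00 = £61,481.00
Failure-to-pay penalty: 10 × 2.5% × £351,320.00 = £87,830.00
Interest: £351,320.00 × ((1 + 0.01)^10 − 1) = £351,320.00 × 0.1046221… = £36,755.8451…
Total = £351,320.00 + £149,311.0000 + £36,755.8451… = £537,386.85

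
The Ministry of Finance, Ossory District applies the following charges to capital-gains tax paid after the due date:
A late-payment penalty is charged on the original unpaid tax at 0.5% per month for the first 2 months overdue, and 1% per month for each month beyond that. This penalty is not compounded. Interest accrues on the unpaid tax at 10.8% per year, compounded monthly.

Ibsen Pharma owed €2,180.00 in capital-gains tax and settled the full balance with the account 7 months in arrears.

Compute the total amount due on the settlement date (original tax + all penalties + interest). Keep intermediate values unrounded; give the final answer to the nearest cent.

Penalty, months 1–2: 2 × 0.5% × €2,180.00 = €21.80
Penalty, months 3–7: 5 × 1% × €2,180.00 = €109.00
Interest (10.8%/yr ÷ 12 = 0.9%/month): €2,180.00 × ((1 + 0.009)^7 − 1) = €141.1043…
Total = €2,180.00 + €130.8000 + €141.1043… = €2,451.90

€2,451.90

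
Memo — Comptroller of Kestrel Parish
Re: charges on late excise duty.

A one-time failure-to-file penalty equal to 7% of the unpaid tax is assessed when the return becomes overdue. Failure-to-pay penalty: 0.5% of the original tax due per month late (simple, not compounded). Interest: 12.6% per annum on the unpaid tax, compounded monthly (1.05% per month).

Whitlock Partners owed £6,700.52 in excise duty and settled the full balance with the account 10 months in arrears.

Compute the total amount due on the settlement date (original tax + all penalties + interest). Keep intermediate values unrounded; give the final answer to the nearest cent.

£8,242.33

Failure-to-file penalty: 7% × £6,700.52 = £469.04…
Failure-to-pay penalty = 0.5% × £6,700.52 × 10 mo = £335.03…
Interest: £6,700.52 × ((1 + 0.0105)^10 − 1) = £6,700.52 × 0.1101028… = £737.7457…
Total = £6,700.52 + £804.0624 + £737.7457… = £8,242.33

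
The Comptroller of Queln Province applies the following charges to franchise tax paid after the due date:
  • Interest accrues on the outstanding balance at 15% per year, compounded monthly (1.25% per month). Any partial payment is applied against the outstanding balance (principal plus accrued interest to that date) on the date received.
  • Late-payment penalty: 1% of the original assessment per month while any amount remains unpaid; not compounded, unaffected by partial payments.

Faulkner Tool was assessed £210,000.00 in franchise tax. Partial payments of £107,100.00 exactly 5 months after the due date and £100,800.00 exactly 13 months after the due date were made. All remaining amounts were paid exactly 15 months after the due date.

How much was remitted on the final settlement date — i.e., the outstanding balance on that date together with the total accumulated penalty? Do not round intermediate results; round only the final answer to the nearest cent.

Balance at month 5: £210,000.0000 × (1 + 0.0125)^5 = £223,457.2523…
After £107,100.00 payment: £223,457.2523… − £107,100.00 = £116,357.2523…
Balance at month 13: £116,357.2523… × (1 + 0.0125)^8 = £128,514.9679…
After £100,800.00 payment: £128,514.9679… − £100,800.00 = £27,714.9679…
Balance at month 15: £27,714.9679… × (1 + 0.0125)^2 = £28,412.1726…
Penalty: 15 × 1% × £210,000.00 = £31,500.00
Final settlement = outstanding balance + penalty = £28,412.1726… + £31,500.00 = £59,912.17

£59,912.17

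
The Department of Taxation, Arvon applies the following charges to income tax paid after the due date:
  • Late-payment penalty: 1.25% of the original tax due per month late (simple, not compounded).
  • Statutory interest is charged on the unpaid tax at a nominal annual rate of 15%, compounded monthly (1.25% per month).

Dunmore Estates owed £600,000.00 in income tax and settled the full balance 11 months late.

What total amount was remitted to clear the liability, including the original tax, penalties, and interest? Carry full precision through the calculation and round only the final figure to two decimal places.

Late-payment penalty = 1.25% × £600,000.00 × 11 mo = £82,500.00
Interest: £600,000.00 × ((1 + 0.0125)^11 − 1) = £600,000.00 × 0.1464242… = £87,854.5290…
Total = £600,000.00 + £82,500.0000 + £87,854.5290… = £770,354.53

£770,354.53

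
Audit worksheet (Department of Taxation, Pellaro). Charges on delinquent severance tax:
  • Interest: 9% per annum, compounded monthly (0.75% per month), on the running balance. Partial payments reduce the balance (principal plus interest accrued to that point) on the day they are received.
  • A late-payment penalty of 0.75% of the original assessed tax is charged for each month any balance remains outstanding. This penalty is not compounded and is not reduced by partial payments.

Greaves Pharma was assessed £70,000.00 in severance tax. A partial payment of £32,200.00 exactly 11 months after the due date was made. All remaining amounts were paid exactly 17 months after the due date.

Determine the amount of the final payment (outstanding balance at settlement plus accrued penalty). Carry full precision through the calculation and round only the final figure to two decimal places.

£54,729.68

Balance at month 11: £70,000.0000 × (1 + 0.0075)^11 = £75,996.5090…
After £32,200.00 payment: £75,996.5090… − £32,200.00 = £43,796.5090…
Balance at month 17: £43,796.5090… × (1 + 0.0075)^6 = £45,804.6768…
Penalty: 17 × 0.75% × £70,000.00 = £8,925.00
Final settlement = outstanding balance + penalty = £45,804.6768… + £8,925.00 = £54,729.68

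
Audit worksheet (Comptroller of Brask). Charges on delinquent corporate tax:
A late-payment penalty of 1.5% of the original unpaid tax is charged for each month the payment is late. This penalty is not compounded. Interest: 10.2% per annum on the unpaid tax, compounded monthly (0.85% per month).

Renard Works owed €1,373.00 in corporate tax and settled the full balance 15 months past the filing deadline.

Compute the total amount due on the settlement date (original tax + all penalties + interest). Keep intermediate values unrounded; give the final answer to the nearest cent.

€1,867.79

Late-payment penalty = 1.5% × €1,373.00 × 15 mo = €308.93…
Interest: €1,373.00 × ((1 + 0.0085)^15 − 1) = €1,373.00 × 0.1353729… = €185.8670…
Total = €1,373.00 + €308.9250 + €185.8670… = €1,867.79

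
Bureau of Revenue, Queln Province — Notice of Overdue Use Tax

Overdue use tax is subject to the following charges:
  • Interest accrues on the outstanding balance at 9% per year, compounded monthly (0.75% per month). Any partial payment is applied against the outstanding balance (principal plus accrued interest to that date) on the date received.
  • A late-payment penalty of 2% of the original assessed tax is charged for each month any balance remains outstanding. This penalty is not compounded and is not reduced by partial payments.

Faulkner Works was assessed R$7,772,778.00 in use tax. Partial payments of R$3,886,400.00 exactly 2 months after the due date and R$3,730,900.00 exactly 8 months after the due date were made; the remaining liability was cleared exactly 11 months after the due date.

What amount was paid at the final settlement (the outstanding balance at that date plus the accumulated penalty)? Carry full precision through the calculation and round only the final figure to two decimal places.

Balance at month 2: R$7,772,778.0000 × (1 + 0.0075)^2 = R$7,889,806.8888…
After R$3,886,400.00 payment: R$7,889,806.8888… − R$3,886,400.00 = R$4,003,406.8888…
Balance at month 8: R$4,003,406.8888… × (1 + 0.0075)^6 = R$4,186,972.0426…
After R$3,730,900.00 payment: R$4,186,972.0426… − R$3,730,900.00 = R$456,072.0426…
Balance at month 11: R$456,072.0426… × (1 + 0.0075)^3 = R$466,410.8182…
Penalty: 11 × 2% × R$7,772,778.00 = R$1,710,011.16
Final settlement = outstanding balance + penalty = R$466,410.8182… + R$1,710,011.16 = R$2,176,421.98

R$2,176,421.98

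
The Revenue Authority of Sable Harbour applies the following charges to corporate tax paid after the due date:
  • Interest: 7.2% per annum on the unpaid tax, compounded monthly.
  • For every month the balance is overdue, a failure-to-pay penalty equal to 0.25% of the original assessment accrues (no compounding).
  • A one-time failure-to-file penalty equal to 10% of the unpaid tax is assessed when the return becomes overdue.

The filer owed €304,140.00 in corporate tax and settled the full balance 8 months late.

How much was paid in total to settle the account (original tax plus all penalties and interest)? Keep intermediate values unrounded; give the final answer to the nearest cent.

Failure-to-file penalty: 10% × €304,140.00 = €30,414.00
Failure-to-pay penalty: 8 × 0.25% × €304,140.00 = €6,082.80
Interest (7.2%/yr ÷ 12 = 0.6%/month): €304,140.00 × ((1 + 0.006)^8 − 1) = €14,908.9997…
Total = €304,140.00 + €36,496.8000 + €14,908.9997… = €355,545.80

€355,545.80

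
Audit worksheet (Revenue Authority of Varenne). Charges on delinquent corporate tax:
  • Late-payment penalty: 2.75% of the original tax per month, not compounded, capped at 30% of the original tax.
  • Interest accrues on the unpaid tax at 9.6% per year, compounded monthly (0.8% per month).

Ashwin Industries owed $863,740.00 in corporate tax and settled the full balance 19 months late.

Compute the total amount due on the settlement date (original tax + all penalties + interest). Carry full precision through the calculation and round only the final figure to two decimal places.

Penalty (uncapped): 19 × 2.75% × $863,740.00 = $451,304.15; cap = 30% × $863,740.00 = $259,122.00 → penalty = $259,122.00
Interest: $863,740.00 × ((1 + 0.008)^19 − 1) = $863,740.00 × 0.1634564… = $141,183.8243…
Total = $863,740.00 + $259,122.0000 + $141,183.8243… = $1,264,045.82

$1,264,045.82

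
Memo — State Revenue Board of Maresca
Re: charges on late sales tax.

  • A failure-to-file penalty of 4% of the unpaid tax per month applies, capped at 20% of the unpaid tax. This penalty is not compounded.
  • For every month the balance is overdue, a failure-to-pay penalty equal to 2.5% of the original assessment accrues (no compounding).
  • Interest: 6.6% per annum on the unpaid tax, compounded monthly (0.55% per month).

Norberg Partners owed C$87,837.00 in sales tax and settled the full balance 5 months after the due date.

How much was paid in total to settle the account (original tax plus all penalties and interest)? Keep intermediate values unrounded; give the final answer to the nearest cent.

Failure-to-file: 5 × 4% × C$87,837.00 = C$17,567.40, capped at 20% × C$87,837.00 = C$17,567.40
Failure-to-pay penalty: 5 × 2.5% × C$87,837.00 = C$10,979.63…
Interest: C$87,837.00 × ((1 + 0.0055)^5 − 1) = C$87,837.00 × 0.0278042… = C$2,442.2347…
Total = C$87,837.00 + C$28,547.0250 + C$2,442.2347… = C$118,826.26

C$118,826.26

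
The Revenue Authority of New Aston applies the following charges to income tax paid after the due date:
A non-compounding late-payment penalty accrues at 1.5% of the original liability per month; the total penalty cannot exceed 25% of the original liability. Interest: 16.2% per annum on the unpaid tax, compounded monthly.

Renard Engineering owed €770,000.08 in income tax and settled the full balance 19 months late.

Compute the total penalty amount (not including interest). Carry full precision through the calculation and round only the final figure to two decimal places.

€192,500.02

Penalty (uncapped): 19 × 1.5% × €770,000.08 = €219,450.02…; cap = 25% × €770,000.08 = €192,500.02 → penalty = €192,500.02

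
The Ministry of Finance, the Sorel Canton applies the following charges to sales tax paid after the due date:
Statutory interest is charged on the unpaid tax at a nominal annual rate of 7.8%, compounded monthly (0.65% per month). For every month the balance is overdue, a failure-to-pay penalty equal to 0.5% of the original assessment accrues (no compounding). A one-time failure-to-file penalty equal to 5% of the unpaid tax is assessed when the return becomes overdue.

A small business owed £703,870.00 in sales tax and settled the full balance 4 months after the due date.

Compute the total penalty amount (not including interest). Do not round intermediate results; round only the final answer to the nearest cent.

Failure-to-file penalty: 5% × £703,870.00 = £35,193.50
Failure-to-pay penalty = 0.5% × £703,870.00 × 4 mo = £14,077.40
Total penalty = £35,193.50 + £14,077.40 = £49,270.90

£49,270.90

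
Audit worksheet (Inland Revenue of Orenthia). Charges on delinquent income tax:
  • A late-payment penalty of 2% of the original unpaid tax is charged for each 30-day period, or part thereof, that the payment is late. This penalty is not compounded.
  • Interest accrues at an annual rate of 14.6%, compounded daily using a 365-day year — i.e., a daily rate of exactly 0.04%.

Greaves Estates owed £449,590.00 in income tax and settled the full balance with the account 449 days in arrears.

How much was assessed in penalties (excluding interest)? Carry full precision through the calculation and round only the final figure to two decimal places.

Penalty periods: ⌈449/30⌉ = 15; penalty = 15 × 2% × £449,590.00 = £134,877.00

£134,877.00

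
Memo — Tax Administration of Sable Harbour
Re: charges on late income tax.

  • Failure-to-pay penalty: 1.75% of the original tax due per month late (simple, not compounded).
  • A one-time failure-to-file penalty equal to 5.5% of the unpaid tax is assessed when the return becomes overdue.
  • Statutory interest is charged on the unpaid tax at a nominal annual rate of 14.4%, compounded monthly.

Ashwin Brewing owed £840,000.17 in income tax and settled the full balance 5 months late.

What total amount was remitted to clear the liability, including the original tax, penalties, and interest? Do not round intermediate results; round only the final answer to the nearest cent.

Failure-to-file penalty: 5.5% × £840,000.17 = £46,200.01…
Failure-to-pay penalty = 1.75% × £840,000.17 × 5 mo = £73,500.01…
Interest (14.4%/yr ÷ 12 = 1.2%/month): £840,000.17 × ((1 + 0.012)^5 − 1) = £51,624.2129…
Total = £840,000.17 + £119,700.0242… + £51,624.2129… = £1,011,324.41

£1,011,324.41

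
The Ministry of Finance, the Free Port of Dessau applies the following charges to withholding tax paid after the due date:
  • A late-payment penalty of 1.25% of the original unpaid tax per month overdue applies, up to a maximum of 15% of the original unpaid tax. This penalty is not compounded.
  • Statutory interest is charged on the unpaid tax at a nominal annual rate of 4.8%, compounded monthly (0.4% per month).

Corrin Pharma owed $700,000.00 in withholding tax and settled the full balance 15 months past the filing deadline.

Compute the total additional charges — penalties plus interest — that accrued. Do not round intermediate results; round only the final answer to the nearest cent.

$148,196.63

Penalty (uncapped): 15 × 1.25% × $700,000.00 = $131,250.00; cap = 15% × $700,000.00 = $105,000.00 → penalty = $105,000.00
Interest: $700,000.00 × ((1 + 0.004)^15 − 1) = $700,000.00 × 0.0617095… = $43,196.6308…
Penalties + interest = $105,000.0000 + $43,196.6308… = $148,196.63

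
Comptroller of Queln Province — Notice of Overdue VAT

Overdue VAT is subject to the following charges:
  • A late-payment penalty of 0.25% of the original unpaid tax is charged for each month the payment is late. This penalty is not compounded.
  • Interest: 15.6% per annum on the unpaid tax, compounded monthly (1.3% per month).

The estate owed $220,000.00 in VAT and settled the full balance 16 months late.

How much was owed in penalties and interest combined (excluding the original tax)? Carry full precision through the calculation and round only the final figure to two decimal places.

$59,304.07

Late-payment penalty: 16 × 0.25% × $220,000.00 = $8,800.00
Interest: $220,000.00 × ((1 + 0.013)^16 − 1) = $220,000.00 × 0.2295640… = $50,504.0717…
Penalties + interest = $8,800.0000 + $50,504.0717… = $59,304.07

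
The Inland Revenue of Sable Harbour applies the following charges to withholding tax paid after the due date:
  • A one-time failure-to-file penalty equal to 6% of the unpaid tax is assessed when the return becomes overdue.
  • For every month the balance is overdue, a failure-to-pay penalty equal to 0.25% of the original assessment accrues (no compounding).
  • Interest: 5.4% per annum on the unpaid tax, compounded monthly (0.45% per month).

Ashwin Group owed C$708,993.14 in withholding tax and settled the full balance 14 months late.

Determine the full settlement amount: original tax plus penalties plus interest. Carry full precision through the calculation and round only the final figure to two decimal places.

Failure-to-file penalty: 6% × C$708,993.14 = C$42,539.59…
Failure-to-pay penalty: 14 × 0.25% × C$708,993.14 = C$24,814.76…
Interest: C$708,993.14 × ((1 + 0.0045)^14 − 1) = C$708,993.14 × 0.0648763… = C$45,996.8755…
Total = C$708,993.14 + C$67,354.3483 + C$45,996.8755… = C$822,344.36

C$822,344.36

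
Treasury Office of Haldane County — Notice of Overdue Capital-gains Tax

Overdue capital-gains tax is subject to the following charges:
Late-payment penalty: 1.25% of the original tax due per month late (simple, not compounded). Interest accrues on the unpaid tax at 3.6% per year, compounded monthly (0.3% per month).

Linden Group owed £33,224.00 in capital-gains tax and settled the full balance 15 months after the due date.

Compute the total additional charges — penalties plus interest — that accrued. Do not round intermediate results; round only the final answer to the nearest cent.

Late-payment penalty = 1.25% × £33,224.00 × 15 mo = £6,229.50
Interest: £33,224.00 × ((1 + 0.003)^15 − 1) = £33,224.00 × 0.0459574… = £1,526.8885…
Penalties + interest = £6,229.5000 + £1,526.8885… = £7,756.39

£7,756.39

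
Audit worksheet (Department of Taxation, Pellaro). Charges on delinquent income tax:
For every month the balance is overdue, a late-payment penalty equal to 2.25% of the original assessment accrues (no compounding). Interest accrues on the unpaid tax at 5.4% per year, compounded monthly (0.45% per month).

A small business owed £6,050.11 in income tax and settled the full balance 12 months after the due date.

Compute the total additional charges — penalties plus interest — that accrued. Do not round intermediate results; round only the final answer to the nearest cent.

Late-payment penalty: 12 × 2.25% × £6,050.11 = £1,633.53…
Interest: £6,050.11 × ((1 + 0.0045)^12 − 1) = £6,050.11 × 0.0553568… = £334.9144…
Penalties + interest = £1,633.5297 + £334.9144… = £1,968.44

£1,968.44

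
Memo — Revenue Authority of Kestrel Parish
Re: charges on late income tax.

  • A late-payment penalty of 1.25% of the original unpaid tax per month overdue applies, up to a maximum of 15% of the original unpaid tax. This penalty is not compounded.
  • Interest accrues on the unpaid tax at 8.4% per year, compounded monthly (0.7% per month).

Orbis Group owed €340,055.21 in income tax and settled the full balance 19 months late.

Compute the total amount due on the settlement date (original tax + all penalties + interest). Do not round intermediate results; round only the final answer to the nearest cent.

€439,256.41

Penalty (uncapped): 19 × 1.25% × €340,055.21 = €80,763.11…; cap = 15% × €340,055.21 = €51,008.28… → penalty = €51,008.28…
Interest: €340,055.21 × ((1 + 0.007)^19 − 1) = €340,055.21 × 0.1417209… = €48,192.9209…
Total = €340,055.21 + €51,008.2815 + €48,192.9209… = €439,256.41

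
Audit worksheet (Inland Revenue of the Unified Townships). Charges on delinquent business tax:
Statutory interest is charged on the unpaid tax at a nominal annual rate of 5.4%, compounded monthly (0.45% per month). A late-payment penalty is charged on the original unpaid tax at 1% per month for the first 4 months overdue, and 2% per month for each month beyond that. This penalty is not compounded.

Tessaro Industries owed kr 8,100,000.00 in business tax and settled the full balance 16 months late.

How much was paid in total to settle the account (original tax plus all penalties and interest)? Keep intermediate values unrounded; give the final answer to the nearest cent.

kr 10,971,302.45

Penalty, months 1–4: 4 × 1% × kr 8,100,000.00 = kr 324,000.00
Penalty, months 5–16: 12 × 2% × kr 8,100,000.00 = kr 1,944,000.00
Interest: kr 8,100,000.00 × ((1 + 0.0045)^16 − 1) = kr 8,100,000.00 × 0.0744818… = kr 603,302.4540…
Total = kr 8,100,000.00 + kr 2,268,000.0000 + kr 603,302.4540… = kr 10,971,302.45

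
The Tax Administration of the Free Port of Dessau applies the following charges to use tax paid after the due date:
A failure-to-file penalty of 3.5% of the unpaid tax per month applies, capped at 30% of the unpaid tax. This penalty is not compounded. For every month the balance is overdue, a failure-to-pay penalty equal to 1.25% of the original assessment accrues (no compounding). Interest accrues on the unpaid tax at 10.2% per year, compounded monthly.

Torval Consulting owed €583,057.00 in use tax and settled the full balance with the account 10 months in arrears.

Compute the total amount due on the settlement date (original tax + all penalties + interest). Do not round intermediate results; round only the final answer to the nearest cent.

Failure-to-file: 10 × 3.5% × €583,057.00 = €204,069.95, capped at 30% × €583,057.00 = €174,917.10
Failure-to-pay penalty: 10 × 1.25% × €583,057.00 = €72,882.13…
Interest (10.2%/yr ÷ 12 = 0.85%/month): €583,057.00 × ((1 + 0.0085)^10 − 1) = €51,499.1232…
Total = €583,057.00 + €247,799.2250 + €51,499.1232… = €882,355.35

€882,355.35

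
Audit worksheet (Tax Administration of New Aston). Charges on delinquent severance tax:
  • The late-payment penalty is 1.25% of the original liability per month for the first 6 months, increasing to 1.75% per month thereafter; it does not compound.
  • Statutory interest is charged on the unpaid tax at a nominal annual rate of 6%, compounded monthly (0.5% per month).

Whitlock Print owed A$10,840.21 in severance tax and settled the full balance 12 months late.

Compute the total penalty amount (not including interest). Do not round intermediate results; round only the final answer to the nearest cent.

A$1,951.24

Penalty, months 1–6: 6 × 1.25% × A$10,840.21 = A$813.02…
Penalty, months 7–12: 6 × 1.75% × A$10,840.21 = A$1,138.22…
Total penalty = A$813.02… + A$1,138.22… = A$1,951.24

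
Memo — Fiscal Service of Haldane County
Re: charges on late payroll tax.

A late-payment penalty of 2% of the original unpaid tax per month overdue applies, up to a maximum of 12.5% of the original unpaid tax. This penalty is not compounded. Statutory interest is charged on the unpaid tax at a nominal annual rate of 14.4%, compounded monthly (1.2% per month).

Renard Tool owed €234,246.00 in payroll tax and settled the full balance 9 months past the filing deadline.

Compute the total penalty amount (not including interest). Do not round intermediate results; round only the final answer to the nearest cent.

€29,280.75

Penalty (uncapped): 9 × 2% × €234,246.00 = €42,164.28; cap = 12.5% × €234,246.00 = €29,280.75 → penalty = €29,280.75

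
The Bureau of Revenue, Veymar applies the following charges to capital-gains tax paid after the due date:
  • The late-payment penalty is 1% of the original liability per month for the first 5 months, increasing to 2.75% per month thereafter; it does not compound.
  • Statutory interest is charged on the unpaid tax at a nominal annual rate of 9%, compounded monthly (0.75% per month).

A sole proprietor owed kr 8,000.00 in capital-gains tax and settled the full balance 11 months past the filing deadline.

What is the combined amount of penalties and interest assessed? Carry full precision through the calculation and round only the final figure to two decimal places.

Penalty, months 1–5: 5 × 1% × kr 8,000.00 = kr 400.00
Penalty, months 6–11: 6 × 2.75% × kr 8,000.00 = kr 1,320.00
Interest: kr 8,000.00 × ((1 + 0.0075)^11 − 1) = kr 8,000.00 × 0.0856644… = kr 685.3153…
Penalties + interest = kr 1,720.0000 + kr 685.3153… = kr 2,405.32

kr 2,405.32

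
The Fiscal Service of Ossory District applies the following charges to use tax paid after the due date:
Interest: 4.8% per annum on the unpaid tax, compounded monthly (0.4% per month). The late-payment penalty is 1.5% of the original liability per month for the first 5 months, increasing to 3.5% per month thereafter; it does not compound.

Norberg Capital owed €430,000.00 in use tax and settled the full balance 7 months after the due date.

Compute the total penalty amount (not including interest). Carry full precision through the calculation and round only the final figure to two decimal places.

Penalty, months 1–5: 5 × 1.5% × €430,000.00 = €32,250.00
Penalty, months 6–7: 2 × 3.5% × €430,000.00 = €30,100.00
Total penalty = €32,250.00 + €30,100.00 = €62,350.00

€62,350.00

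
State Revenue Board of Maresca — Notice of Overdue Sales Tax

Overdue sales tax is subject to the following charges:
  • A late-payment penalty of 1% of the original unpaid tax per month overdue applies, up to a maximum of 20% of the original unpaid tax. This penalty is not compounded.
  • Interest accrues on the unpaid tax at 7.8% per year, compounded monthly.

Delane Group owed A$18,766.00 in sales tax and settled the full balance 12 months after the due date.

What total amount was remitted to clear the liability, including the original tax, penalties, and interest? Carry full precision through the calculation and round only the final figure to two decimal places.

A$22,535.15

Penalty: 12 × 1% × A$18,766.00 = A$2,251.92 (below the 20% cap of A$3,753.20)
Interest (7.8%/yr ÷ 12 = 0.65%/month): A$18,766.00 × ((1 + 0.0065)^12 − 1) = A$1,517.2275…
Total = A$18,766.00 + A$2,251.9200 + A$1,517.2275… = A$22,535.15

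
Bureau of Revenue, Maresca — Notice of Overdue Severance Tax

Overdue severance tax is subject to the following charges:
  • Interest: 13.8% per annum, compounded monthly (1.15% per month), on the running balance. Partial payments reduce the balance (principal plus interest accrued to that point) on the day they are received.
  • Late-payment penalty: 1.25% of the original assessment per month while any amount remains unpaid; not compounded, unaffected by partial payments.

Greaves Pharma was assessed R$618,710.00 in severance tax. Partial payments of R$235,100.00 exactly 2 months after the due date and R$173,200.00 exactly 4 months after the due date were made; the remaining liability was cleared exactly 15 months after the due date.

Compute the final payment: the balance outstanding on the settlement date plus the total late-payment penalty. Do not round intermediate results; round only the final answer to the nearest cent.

Balance at month 2: R$618,710.0000 × (1 + 0.0115)^2 = R$633,022.1544…
After R$235,100.00 payment: R$633,022.1544… − R$235,100.00 = R$397,922.1544…
Balance at month 4: R$397,922.1544… × (1 + 0.0115)^2 = R$407,126.9892…
After R$173,200.00 payment: R$407,126.9892… − R$173,200.00 = R$233,926.9892…
Balance at month 15: R$233,926.9892… × (1 + 0.0115)^11 = R$265,280.3545…
Penalty: 15 × 1.25% × R$618,710.00 = R$116,008.13…
Final settlement = outstanding balance + penalty = R$265,280.3545… + R$116,008.13… = R$381,288.48

R$381,288.48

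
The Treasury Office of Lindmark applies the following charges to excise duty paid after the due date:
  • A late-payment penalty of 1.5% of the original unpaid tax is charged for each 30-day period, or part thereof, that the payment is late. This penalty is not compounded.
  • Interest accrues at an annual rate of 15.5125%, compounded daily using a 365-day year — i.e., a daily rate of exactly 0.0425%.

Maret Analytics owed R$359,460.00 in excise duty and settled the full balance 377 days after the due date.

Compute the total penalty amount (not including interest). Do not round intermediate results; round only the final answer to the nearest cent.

R$70,094.70

Penalty periods: ⌈377/30⌉ = 13; penalty = 13 × 1.5% × R$359,460.00 = R$70,094.70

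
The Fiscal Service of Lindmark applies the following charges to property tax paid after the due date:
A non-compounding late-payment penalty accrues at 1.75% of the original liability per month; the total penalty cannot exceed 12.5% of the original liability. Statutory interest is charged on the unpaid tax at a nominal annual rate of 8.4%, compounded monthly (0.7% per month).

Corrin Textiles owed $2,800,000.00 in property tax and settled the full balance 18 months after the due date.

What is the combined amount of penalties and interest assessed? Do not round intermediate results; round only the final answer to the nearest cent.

$724,596.27

Penalty (uncapped): 18 × 1.75% × $2,800,000.00 = $882,000.00; cap = 12.5% × $2,800,000.00 = $350,000.00 → penalty = $350,000.00
Interest: $2,800,000.00 × ((1 + 0.007)^18 − 1) = $2,800,000.00 × 0.1337844… = $374,596.2676…
Penalties + interest = $350,000.0000 + $374,596.2676… = $724,596.27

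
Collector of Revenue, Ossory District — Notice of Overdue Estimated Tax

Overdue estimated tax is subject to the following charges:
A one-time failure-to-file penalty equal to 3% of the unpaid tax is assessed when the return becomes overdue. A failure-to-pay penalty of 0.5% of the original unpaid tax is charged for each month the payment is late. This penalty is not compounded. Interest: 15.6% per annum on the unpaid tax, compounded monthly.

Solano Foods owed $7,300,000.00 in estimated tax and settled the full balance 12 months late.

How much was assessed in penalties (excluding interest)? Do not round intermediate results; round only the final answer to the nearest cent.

Failure-to-file penalty: 3% × $7,300,000.00 = $219,000.00
Failure-to-pay penalty: 12 × 0.5% × $7,300,000.00 = $438,000.00
Total penalty = $219,000.00 + $438,000.00 = $657,000.00

$657,000.00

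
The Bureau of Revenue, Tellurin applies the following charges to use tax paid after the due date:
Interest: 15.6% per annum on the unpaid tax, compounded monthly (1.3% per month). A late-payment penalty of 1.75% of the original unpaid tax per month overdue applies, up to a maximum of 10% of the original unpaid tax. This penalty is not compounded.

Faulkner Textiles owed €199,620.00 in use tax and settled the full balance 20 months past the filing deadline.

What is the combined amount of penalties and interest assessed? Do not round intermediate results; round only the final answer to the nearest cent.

Penalty (uncapped): 20 × 1.75% × €199,620.00 = €69,867.00; cap = 10% × €199,620.00 = €19,962.00 → penalty = €19,962.00
Interest: €199,620.00 × ((1 + 0.013)^20 − 1) = €199,620.00 × 0.2947589… = €58,839.7729…
Penalties + interest = €19,962.0000 + €58,839.7729… = €78,801.77

€78,801.77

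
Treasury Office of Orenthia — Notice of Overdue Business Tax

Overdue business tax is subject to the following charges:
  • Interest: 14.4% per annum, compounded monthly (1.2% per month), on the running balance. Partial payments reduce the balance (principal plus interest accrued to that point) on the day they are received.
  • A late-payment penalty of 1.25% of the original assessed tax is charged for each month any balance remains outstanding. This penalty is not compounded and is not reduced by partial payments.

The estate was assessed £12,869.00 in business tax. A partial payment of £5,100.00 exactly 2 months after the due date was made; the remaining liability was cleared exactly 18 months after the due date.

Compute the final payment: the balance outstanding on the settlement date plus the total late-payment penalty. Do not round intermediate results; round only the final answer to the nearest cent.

Balance at month 2: £12,869.0000 × (1 + 0.012)^2 = £13,179.7091…
After £5,100.00 payment: £13,179.7091… − £5,100.00 = £8,079.7091…
Balance at month 18: £8,079.7091… × (1 + 0.012)^16 = £9,778.7631…
Penalty: 18 × 1.25% × £12,869.00 = £2,895.53…
Final settlement = outstanding balance + penalty = £9,778.7631… + £2,895.53… = £12,674.29

£12,674.29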